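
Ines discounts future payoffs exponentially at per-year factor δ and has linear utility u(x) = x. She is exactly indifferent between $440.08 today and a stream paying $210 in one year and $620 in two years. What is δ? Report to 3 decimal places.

δ ≈ 0.690

The stream is worth 210δ + 620δ² today, so 210δ + 620δ² = 440.08.
Rearranged: 620δ² + 210δ − 440.08 = 0.
δ = (−210 + √(210² + 4·620·440.08)) / (2·620) = (−210 + √1135498.40) / 1240 ≈ 0.690.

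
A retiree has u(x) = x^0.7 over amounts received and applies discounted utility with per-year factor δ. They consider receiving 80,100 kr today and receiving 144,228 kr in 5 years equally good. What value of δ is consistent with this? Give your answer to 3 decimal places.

δ ≈ 0.921

The payoff in 5 years is discounted by δ^5, so u(80100) = δ^5·u(144228) and δ^5 = u(80100)/u(144228).
Since u(x) = x^0.7, δ^5 = (80100/144228)^0.7 = 0.55537^0.7 = 0.66253.
Hence δ = (0.66253)^(1/5) = 0.92096.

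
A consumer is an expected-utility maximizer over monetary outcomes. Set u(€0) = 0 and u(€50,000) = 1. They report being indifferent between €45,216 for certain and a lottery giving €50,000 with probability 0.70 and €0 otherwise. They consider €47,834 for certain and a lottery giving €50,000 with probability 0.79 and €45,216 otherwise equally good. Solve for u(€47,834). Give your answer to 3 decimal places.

0.937

The first gamble pins u(€45,216): it must equal 0.70·1 + 0.30·0 = 0.70.
The second indifference gives u(€47,834) = 0.79·u(€50,000) + 0.21·u(€45,216) = 0.79·1.00 + 0.21·0.70 = 0.9370.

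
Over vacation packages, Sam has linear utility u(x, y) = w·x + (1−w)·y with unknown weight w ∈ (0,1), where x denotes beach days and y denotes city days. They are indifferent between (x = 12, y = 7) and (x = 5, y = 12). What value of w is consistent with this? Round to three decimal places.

u(12,7) = u(5,12) means w·12 + (1−w)·7 = w·5 + (1−w)·12.
w·(12−5) = (1−w)·(12−7), i.e. w·7 = (1−w)·5.
The marginal rate of substitution is 5/7, so w = 5/(7+5) = 0.417.

w = 0.417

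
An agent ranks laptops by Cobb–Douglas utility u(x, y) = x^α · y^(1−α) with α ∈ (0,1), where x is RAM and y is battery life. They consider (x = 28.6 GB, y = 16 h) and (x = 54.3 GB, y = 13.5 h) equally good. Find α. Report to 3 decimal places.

α ≈ 0.209

Indifference: 28.6^α · 16^(1−α) = 54.3^α · 13.5^(1−α).
Rearrange to (28.6/54.3)^α = (13.5/16)^(1−α) and take logs: α·-0.641118 = (1−α)·-0.169899.
So α/(1−α) = (-0.169899)/(-0.641118) = 0.265004, and α = 0.265004/1.265004 ≈ 0.209.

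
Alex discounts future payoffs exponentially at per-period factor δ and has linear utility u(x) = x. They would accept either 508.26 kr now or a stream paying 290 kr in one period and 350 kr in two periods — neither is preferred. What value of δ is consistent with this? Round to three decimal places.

δ ≈ 0.860

Present value of the stream is 290·δ + 350·δ². Indifference gives 290δ + 350δ² = 508.26.
That is, 350δ² + 290δ − 508.26 = 0, a quadratic in δ.
The positive root is δ = [−290 + √(290² + 4·350·508.26)] / (2·350) = (−290 + 892.000)/700 ≈ 0.860.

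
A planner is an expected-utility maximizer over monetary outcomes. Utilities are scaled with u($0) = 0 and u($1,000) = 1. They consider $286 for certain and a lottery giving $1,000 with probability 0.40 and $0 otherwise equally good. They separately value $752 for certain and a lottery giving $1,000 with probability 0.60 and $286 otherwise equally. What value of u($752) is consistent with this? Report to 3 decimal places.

0.760

First, u($286) = 0.40·u($1,000) + 0.60·u($0) = 0.40.
The second indifference gives u($752) = 0.60·u($1,000) + 0.40·u($286) = 0.60·1.00 + 0.40·0.40 = 0.7600.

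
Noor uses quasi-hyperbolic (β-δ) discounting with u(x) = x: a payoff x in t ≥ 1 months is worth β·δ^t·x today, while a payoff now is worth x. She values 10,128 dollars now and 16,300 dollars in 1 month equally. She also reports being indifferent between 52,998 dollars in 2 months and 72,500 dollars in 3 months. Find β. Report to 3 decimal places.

β ≈ 0.850

Both payoffs in the second observation are in the future, so β drops out: δ^2·52998 = δ^3·72500 ⇒ δ = 52998/72500 = 0.73101.
Now use the now-vs-future pair: 10128 = β·δ·16300 gives β = 10128/(0.73101·16300) ≈ 0.850.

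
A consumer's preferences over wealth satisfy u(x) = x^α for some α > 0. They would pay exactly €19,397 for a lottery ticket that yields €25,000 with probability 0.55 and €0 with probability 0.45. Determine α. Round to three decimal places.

EU(lottery) = 0.55·25000^α + 0.45·0 = 0.55·25000^α.
Setting u(19397) equal to that: 19397^α = 0.55·25000^α ⇒ (19397/25000)^α = 0.55.
Taking logs: α·ln(19397/25000) = ln(0.55), so α = -0.597837 / -0.253757 ≈ 2.356.

α ≈ 2.356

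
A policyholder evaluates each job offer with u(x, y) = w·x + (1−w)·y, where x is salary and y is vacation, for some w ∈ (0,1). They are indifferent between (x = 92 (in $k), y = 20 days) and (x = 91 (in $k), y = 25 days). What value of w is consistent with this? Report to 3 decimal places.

w = 0.833

Equating utilities: w·92 + (1−w)·20 = w·91 + (1−w)·25.
w·(92−91) = (1−w)·(25−20), i.e. w·1 = (1−w)·5.
Hence w = 5/(1+5) = 5/6 = 0.833.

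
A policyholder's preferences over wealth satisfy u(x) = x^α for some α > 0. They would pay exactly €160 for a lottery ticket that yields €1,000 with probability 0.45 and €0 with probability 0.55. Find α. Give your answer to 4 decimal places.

Since u(0) = 0, the lottery's EU is 0.45·1000^α.
Setting u(160) equal to that: 160^α = 0.45·1000^α ⇒ (160/1000)^α = 0.45.
α = ln(0.45) / ln(160/1000) = -0.7985077/-1.8325815 ≈ 0.4357.

α ≈ 0.4357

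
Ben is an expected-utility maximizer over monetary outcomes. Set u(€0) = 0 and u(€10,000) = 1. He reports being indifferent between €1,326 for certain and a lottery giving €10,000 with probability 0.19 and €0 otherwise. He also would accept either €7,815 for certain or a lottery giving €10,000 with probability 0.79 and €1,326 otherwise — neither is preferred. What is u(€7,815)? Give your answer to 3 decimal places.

First, u(€1,326) = 0.19·u(€10,000) + 0.81·u(€0) = 0.19.
Chaining: u(€7,815) = 0.79·1.00 + 0.21·0.19 = 0.8299.

0.830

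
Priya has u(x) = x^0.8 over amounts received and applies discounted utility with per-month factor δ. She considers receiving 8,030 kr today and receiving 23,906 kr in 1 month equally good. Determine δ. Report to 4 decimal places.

Indifference means u(8030) = δ · u(23906), so δ = u(8030)/u(23906).
With u(x) = x^0.8: δ = 8030^0.8/23906^0.8 = (8030/23906)^0.8 = 0.41780.

δ ≈ 0.4178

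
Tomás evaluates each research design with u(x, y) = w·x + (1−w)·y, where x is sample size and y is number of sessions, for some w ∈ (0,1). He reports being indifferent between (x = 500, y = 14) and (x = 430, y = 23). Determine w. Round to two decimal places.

w = 0.11

Equating utilities: w·500 + (1−w)·14 = w·430 + (1−w)·23.
Collecting terms: w·70 = (1−w)·9.
Hence w = 9/(70+9) = 9/79 = 0.11.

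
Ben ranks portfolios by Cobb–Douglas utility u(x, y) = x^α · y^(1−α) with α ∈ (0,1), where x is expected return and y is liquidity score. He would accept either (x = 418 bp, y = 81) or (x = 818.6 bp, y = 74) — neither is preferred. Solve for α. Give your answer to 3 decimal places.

α ≈ 0.119

The Cobb–Douglas utilities coincide, so 418^α·81^(1−α) = 818.6^α·74^(1−α).
(418/818.6)^α = (74/81)^(1−α); take logs: α·ln(418/818.6) = (1−α)·ln(74/81), i.e. α·-0.672114 = (1−α)·-0.090384.
With A = -0.672114 and B = -0.090384: α·A = (1−α)·B, so α = B/(A+B) = -0.090384/-0.762498 ≈ 0.119.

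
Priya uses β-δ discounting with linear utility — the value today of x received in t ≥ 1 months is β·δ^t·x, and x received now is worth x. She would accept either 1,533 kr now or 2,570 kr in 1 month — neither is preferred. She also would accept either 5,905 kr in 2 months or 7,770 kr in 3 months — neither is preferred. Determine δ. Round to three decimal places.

The second indifference involves only future payoffs, so β cancels: β·δ^2·5905 = β·δ^3·7770, giving δ = 5905/7770 = 0.75997.

δ ≈ 0.760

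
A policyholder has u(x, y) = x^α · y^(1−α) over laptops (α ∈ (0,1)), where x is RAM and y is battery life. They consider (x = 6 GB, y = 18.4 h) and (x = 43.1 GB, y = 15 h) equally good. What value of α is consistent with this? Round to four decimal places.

α ≈ 0.0939

Indifference: 6^α · 18.4^(1−α) = 43.1^α · 15^(1−α).
Rearrange to (6/43.1)^α = (15/18.4)^(1−α) and take logs: α·-1.9717635 = (1−α)·-0.2043005.
So α/(1−α) = (-0.2043005)/(-1.9717635) = 0.1036131, and α = 0.1036131/1.1036131 ≈ 0.0939.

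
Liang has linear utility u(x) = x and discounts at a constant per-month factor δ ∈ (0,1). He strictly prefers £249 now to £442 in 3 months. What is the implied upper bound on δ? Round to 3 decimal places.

Under u(x) = x this choice says 249 > δ^3·442.
Dividing by 442: δ^3 < 0.56335. Both sides are positive, so the cube root keeps the direction.
δ < 0.56335^(1/3) = 0.826.

δ < 0.826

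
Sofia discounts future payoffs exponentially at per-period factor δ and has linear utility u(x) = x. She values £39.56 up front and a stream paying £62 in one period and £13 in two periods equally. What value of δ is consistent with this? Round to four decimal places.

Present value of the stream is 62·δ + 13·δ². Indifference gives 62δ + 13δ² = 39.56.
That is, 13δ² + 62δ − 39.56 = 0, a quadratic in δ.
By the quadratic formula (taking the positive root), δ = (−62 + √5901.12) / 26 ≈ 0.5700.

δ ≈ 0.5700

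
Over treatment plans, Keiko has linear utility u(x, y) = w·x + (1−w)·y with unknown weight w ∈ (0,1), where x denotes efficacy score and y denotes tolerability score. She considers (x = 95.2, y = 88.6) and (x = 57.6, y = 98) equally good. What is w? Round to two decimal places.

u(95.2,88.6) = u(57.6,98) means w·95.2 + (1−w)·88.6 = w·57.6 + (1−w)·98.
Rearranging, 37.6·w − 9.4·(1−w) = 0.
Hence w = 9.4/(37.6+9.4) = 9.4/47 = 0.20.

w = 0.20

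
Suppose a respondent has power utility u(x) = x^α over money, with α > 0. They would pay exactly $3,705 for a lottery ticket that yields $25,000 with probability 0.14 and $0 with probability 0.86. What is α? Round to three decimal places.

α ≈ 1.030

The lottery's expected utility is 0.14·u(25000) + 0.86·u(0) = 0.14·25000^α (since u(0) = 0 for α > 0).
Equating: 3705^α = 0.14·25000^α, i.e. 0.1482^α = 0.14.
α = ln(0.14) / ln(3705/25000) = -1.966113/-1.909193 ≈ 1.030.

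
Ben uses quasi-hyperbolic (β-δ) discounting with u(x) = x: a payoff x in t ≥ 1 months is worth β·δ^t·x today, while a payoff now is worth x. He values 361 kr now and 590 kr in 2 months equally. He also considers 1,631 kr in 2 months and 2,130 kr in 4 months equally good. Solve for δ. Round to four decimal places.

δ ≈ 0.8751

Both payoffs in the second observation are in the future, so β drops out: δ^2·1631 = δ^4·2130 ⇒ δ^2 = 1631/2130 = 0.76573, so δ = 0.87506.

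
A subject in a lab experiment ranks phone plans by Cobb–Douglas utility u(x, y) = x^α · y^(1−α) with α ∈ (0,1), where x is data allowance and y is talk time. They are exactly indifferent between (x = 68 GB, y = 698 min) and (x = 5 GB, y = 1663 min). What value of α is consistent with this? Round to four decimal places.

α ≈ 0.2496

Set the two utilities equal: 68^α·698^(1−α) = 5^α·1663^(1−α).
Taking logs: α·ln 68 + (1−α)·ln 698 = α·ln 5 + (1−α)·ln 1663, i.e. α·2.6100698 = (1−α)·0.8681594.
So α/(1−α) = (0.8681594)/(2.6100698) = 0.3326192, and α = 0.3326192/1.3326192 ≈ 0.2496.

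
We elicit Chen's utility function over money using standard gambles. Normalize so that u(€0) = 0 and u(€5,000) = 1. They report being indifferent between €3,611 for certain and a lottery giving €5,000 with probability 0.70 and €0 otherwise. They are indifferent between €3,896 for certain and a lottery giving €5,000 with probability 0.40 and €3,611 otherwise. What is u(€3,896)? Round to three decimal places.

0.820

From the first indifference, u(€3,611) = 0.70·u(€5,000) + 0.30·u(€0) = 0.70·1 + 0.30·0 = 0.70.
The second indifference gives u(€3,896) = 0.40·u(€5,000) + 0.60·u(€3,611) = 0.40·1.00 + 0.60·0.70 = 0.8200.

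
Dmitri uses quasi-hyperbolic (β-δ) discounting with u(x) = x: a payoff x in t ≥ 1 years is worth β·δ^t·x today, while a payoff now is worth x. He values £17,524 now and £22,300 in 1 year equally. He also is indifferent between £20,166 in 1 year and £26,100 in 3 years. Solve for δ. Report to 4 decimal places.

The second indifference involves only future payoffs, so β cancels: β·δ^1·20166 = β·δ^3·26100, giving δ^2 = 20166/26100 = 0.77264, so δ = 0.87900.

δ ≈ 0.8790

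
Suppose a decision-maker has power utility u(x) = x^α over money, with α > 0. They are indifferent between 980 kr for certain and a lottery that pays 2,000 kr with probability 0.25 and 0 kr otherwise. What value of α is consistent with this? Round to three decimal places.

Since u(0) = 0, the lottery's EU is 0.25·2000^α.
Equating: 980^α = 0.25·2000^α, i.e. 0.4900^α = 0.25.
α = ln(0.25) / ln(980/2000) = -1.386294/-0.713350 ≈ 1.943.

α ≈ 1.943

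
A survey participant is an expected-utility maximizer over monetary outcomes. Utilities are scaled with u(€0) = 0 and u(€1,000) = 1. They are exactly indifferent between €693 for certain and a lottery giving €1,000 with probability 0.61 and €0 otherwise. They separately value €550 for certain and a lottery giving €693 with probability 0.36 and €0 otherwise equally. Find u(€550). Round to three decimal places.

First, u(€693) = 0.61·u(€1,000) + 0.39·u(€0) = 0.61.
Then u(€550) = 0.36·u(€693) + 0.64·u(€0) = 0.36·0.61 + 0.64·0.00 = 0.2196.

0.220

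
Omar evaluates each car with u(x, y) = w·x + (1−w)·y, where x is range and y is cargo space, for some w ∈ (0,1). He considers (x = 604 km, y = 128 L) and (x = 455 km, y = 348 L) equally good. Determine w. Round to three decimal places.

u(604,128) = u(455,348) means w·604 + (1−w)·128 = w·455 + (1−w)·348.
w·(604−455) = (1−w)·(348−128), i.e. w·149 = (1−w)·220.
So w/(1−w) = 220/149 = 1.4765, giving w = 220/(149+220) = 0.596.

w = 0.596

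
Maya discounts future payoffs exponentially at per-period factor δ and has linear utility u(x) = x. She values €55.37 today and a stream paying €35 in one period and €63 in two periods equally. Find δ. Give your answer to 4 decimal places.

Equating present values: 55.37 = 35δ + 63δ².
That is, 63δ² + 35δ − 55.37 = 0, a quadratic in δ.
δ = (−35 + √(35² + 4·63·55.37)) / (2·63) = (−35 + √15178.24) / 126 ≈ 0.7000.

δ ≈ 0.7000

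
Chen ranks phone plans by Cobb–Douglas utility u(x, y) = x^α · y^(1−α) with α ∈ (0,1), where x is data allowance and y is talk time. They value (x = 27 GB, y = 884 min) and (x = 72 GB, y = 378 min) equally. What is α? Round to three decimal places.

The Cobb–Douglas utilities coincide, so 27^α·884^(1−α) = 72^α·378^(1−α).
Rearrange to (27/72)^α = (378/884)^(1−α) and take logs: α·-0.980829 = (1−α)·-0.849563.
Thus α·(-1.830392) = -0.849563, so α = -0.849563/-1.830392 ≈ 0.464.

α ≈ 0.464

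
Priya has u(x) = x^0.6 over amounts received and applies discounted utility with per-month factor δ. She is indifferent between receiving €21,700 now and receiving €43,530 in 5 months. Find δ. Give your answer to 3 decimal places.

Indifference means u(21700) = δ^5 · u(43530), so δ^5 = u(21700)/u(43530).
Since u(x) = x^0.6, δ^5 = (21700/43530)^0.6 = 0.49851^0.6 = 0.65857.
So δ = 0.65857^(1/5) ≈ 0.920.

δ ≈ 0.920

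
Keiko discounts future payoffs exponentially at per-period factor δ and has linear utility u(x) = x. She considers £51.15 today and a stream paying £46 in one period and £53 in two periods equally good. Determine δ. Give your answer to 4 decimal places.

Present value of the stream is 46·δ + 53·δ². Indifference gives 46δ + 53δ² = 51.15.
That is, 53δ² + 46δ − 51.15 = 0, a quadratic in δ.
By the quadratic formula (taking the positive root), δ = (−46 + √12959.80) / 106 ≈ 0.6400.

δ ≈ 0.6400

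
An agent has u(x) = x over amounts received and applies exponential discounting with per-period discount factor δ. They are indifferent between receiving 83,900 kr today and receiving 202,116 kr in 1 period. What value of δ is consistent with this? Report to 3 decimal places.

δ ≈ 0.415

Indifference means u(83900) = δ · u(202116), so δ = u(83900)/u(202116).
With u(x) = x: δ = 83900/202116 = 0.41511.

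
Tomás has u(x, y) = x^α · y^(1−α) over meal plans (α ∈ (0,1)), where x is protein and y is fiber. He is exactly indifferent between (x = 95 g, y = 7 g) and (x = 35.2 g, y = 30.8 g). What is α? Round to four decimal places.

Set the two utilities equal: 95^α·7^(1−α) = 35.2^α·30.8^(1−α).
(95/35.2)^α = (30.8/7)^(1−α); take logs: α·ln(95/35.2) = (1−α)·ln(30.8/7), i.e. α·0.9928308 = (1−α)·1.4816045.
With A = 0.9928308 and B = 1.4816045: α·A = (1−α)·B, so α = B/(A+B) = 1.4816045/2.4744353 ≈ 0.5988.

α ≈ 0.5988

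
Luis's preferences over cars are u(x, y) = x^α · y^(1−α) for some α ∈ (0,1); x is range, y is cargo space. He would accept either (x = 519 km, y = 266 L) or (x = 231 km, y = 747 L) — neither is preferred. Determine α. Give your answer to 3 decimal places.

The Cobb–Douglas utilities coincide, so 519^α·266^(1−α) = 231^α·747^(1−α).
Rearrange to (519/231)^α = (747/266)^(1−α) and take logs: α·0.809486 = (1−α)·1.032569.
With A = 0.809486 and B = 1.032569: α·A = (1−α)·B, so α = B/(A+B) = 1.032569/1.842055 ≈ 0.561.

α ≈ 0.561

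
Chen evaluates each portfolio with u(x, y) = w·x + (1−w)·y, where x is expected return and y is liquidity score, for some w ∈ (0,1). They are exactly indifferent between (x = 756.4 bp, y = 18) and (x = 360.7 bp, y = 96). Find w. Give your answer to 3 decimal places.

Equating utilities: w·756.4 + (1−w)·18 = w·360.7 + (1−w)·96.
Collecting terms: w·395.7 = (1−w)·78.
So w/(1−w) = 78/395.7 = 0.1971, giving w = 78/(395.7+78) = 0.165.

w = 0.165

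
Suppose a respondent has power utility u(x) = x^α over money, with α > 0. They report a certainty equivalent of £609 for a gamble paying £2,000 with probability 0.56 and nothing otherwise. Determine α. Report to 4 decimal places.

α ≈ 0.4876

Since u(0) = 0, the lottery's EU is 0.56·2000^α.
Indifference: 609^α = 0.56·2000^α, so (609/2000)^α = 0.56.
α = ln(0.56) / ln(609/2000) = -0.5798185/-1.1890842 ≈ 0.4876.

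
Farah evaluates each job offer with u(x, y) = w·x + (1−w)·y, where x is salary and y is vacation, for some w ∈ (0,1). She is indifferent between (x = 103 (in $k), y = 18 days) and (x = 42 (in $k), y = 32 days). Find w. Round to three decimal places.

u(103,18) = u(42,32) means w·103 + (1−w)·18 = w·42 + (1−w)·32.
w·(103−42) = (1−w)·(32−18), i.e. w·61 = (1−w)·14.
The marginal rate of substitution is 14/61, so w = 14/(61+14) = 0.187.

w = 0.187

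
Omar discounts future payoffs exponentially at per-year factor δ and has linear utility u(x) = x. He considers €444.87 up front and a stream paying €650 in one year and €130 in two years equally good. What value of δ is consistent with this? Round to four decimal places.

Equating present values: 444.87 = 650δ + 130δ².
That is, 130δ² + 650δ − 444.87 = 0, a quadratic in δ.
δ = (−650 + √(650² + 4·130·444.87)) / (2·130) = (−650 + √653832.40) / 260 ≈ 0.6100.

δ ≈ 0.6100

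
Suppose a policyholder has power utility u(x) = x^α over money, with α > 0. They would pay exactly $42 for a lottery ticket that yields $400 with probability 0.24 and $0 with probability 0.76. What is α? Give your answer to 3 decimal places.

α ≈ 0.633

The lottery's expected utility is 0.24·u(400) + 0.76·u(0) = 0.24·400^α (since u(0) = 0 for α > 0).
Indifference: 42^α = 0.24·400^α, so (42/400)^α = 0.24.
α = ln(0.24) / ln(42/400) = -1.427116/-2.253795 ≈ 0.633.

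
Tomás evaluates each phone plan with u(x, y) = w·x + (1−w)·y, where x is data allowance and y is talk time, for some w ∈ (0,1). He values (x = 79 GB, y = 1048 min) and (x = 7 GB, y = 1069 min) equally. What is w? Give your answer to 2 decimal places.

w = 0.23

Equating utilities: w·79 + (1−w)·1048 = w·7 + (1−w)·1069.
Collecting terms: w·72 = (1−w)·21.
So w/(1−w) = 21/72 = 0.2917, giving w = 21/(72+21) = 0.23.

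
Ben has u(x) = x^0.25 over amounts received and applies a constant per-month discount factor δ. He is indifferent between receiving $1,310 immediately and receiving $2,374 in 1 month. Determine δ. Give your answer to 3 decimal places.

The payoff in 1 month is discounted by δ, so u(1310) = δ·u(2374) and δ = u(1310)/u(2374).
With u(x) = x^0.25: δ = 1310^0.25/2374^0.25 = (1310/2374)^0.25 = 0.86188.

δ ≈ 0.862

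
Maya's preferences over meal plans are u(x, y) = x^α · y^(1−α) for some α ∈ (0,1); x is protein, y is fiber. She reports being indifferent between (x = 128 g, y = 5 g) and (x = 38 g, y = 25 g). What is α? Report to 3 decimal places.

α ≈ 0.570

Set the two utilities equal: 128^α·5^(1−α) = 38^α·25^(1−α).
(128/38)^α = (25/5)^(1−α); take logs: α·ln(128/38) = (1−α)·ln(25/5), i.e. α·1.214444 = (1−α)·1.609438.
Thus α·(2.823882) = 1.609438, so α = 1.609438/2.823882 ≈ 0.570.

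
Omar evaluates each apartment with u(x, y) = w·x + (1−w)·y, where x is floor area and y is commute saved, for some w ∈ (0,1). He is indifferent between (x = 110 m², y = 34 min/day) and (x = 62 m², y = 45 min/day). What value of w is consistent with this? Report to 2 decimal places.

u(110,34) = u(62,45) means w·110 + (1−w)·34 = w·62 + (1−w)·45.
Collecting terms: w·48 = (1−w)·11.
So w/(1−w) = 11/48 = 0.2292, giving w = 11/(48+11) = 0.19.

w = 0.19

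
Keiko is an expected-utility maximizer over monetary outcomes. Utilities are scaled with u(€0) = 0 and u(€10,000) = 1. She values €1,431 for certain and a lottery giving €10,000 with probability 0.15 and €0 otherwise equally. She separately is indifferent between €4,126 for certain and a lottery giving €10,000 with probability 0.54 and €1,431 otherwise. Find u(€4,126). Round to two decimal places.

0.61

First, u(€1,431) = 0.15·u(€10,000) + 0.85·u(€0) = 0.15.
Chaining: u(€4,126) = 0.54·1.00 + 0.46·0.15 = 0.6090.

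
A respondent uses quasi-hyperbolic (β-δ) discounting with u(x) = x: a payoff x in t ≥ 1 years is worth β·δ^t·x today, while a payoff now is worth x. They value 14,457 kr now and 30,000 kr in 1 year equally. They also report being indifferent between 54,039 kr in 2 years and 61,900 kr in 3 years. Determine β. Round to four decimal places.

β ≈ 0.5520

From the later pair, β·δ^2·54039 = β·δ^3·61900; dividing through, δ = 54039/61900 = 0.87300.
The first indifference: 14457 = β·δ·30000, so β = 14457/(δ·30000) = 14457/(0.87300·30000) ≈ 0.5520.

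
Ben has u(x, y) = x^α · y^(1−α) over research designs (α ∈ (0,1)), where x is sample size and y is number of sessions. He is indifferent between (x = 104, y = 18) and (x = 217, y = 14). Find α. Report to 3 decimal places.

α ≈ 0.255

The Cobb–Douglas utilities coincide, so 104^α·18^(1−α) = 217^α·14^(1−α).
(104/217)^α = (14/18)^(1−α); take logs: α·ln(104/217) = (1−α)·ln(14/18), i.e. α·-0.735506 = (1−α)·-0.251314.
Thus α·(-0.986820) = -0.251314, so α = -0.251314/-0.986820 ≈ 0.255.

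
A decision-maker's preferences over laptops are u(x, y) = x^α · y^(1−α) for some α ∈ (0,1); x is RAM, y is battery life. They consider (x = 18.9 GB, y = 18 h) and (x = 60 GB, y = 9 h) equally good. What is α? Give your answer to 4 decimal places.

α ≈ 0.3750

Indifference: 18.9^α · 18^(1−α) = 60^α · 9^(1−α).
(18.9/60)^α = (9/18)^(1−α); take logs: α·ln(18.9/60) = (1−α)·ln(9/18), i.e. α·-1.1551826 = (1−α)·-0.6931472.
Thus α·(-1.8483298) = -0.6931472, so α = -0.6931472/-1.8483298 ≈ 0.3750.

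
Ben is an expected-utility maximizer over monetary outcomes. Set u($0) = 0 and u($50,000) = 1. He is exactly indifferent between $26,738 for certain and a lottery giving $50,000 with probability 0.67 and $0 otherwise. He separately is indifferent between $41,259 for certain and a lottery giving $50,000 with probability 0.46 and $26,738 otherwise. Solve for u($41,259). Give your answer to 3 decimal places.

The first gamble pins u($26,738): it must equal 0.67·1 + 0.33·0 = 0.67.
Then u($41,259) = 0.46·u($50,000) + 0.54·u($26,738) = 0.46·1.00 + 0.54·0.67 = 0.8218.

0.822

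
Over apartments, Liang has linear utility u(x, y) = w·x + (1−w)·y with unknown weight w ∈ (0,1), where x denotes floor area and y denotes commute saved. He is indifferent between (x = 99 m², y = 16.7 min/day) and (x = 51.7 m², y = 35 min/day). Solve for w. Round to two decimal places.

Indifference: w·99 + (1−w)·16.7 = w·51.7 + (1−w)·35.
Collecting terms: w·47.3 = (1−w)·18.3.
So w/(1−w) = 18.3/47.3 = 0.3869, giving w = 18.3/(47.3+18.3) = 0.28.

w = 0.28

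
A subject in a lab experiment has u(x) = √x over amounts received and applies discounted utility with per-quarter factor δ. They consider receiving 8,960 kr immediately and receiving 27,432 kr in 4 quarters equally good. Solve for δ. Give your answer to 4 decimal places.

δ ≈ 0.8695

Equating discounted utilities: u(8960) = δ^4·u(27432) ⇒ δ^4 = u(8960)/u(27432).
Since u(x) = √x, δ^4 = √(8960/27432) = 0.57151.
Taking the 4th root: δ = 0.57151^(1/4) ≈ 0.8695.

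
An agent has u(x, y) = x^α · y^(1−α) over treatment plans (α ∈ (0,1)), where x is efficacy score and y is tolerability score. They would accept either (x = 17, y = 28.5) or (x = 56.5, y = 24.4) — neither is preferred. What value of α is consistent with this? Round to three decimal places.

α ≈ 0.115

Indifference: 17^α · 28.5^(1−α) = 56.5^α · 24.4^(1−α).
Rearrange to (17/56.5)^α = (24.4/28.5)^(1−α) and take logs: α·-1.201027 = (1−α)·-0.155321.
So α/(1−α) = (-0.155321)/(-1.201027) = 0.129323, and α = 0.129323/1.129323 ≈ 0.115.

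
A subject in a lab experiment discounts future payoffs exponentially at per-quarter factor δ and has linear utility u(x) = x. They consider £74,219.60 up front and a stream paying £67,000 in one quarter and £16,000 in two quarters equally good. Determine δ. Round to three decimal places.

δ ≈ 0.910

The stream is worth 67000δ + 16000δ² today, so 67000δ + 16000δ² = 74219.60.
Rearranged: 16000δ² + 67000δ − 74219.60 = 0.
By the quadratic formula (taking the positive root), δ = (−67000 + √9239054400.00) / 32000 ≈ 0.910.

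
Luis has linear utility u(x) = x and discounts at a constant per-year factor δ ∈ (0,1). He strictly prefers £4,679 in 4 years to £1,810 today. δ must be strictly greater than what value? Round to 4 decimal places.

δ > 0.7886

Comparing present values: 1810 < δ^4·4679.
Dividing by 4679: δ^4 > 0.38683. Both sides are positive, so the 4th root keeps the direction.
δ > 0.38683^(1/4) = 0.7886.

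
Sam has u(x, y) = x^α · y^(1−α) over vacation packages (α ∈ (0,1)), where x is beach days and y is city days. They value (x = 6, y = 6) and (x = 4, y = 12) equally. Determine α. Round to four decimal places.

α ≈ 0.6309

Set the two utilities equal: 6^α·6^(1−α) = 4^α·12^(1−α).
Rearrange to (6/4)^α = (12/6)^(1−α) and take logs: α·0.4054651 = (1−α)·0.6931472.
With A = 0.4054651 and B = 0.6931472: α·A = (1−α)·B, so α = B/(A+B) = 0.6931472/1.0986123 ≈ 0.6309.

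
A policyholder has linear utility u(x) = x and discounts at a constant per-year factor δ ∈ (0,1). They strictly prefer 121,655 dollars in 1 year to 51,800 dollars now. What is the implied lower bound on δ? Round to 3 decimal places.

Under u(x) = x this choice says 51800 < δ·121655.
Dividing through by 121655 gives δ > 0.42579.

δ > 0.426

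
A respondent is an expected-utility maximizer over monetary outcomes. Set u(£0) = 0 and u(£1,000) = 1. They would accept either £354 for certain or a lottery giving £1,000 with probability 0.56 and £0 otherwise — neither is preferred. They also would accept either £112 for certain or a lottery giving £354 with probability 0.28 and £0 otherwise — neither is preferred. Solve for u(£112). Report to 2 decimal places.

0.16

From the first indifference, u(£354) = 0.56·u(£1,000) + 0.44·u(£0) = 0.56·1 + 0.44·0 = 0.56.
Chaining: u(£112) = 0.28·0.56 + 0.72·0.00 = 0.1568.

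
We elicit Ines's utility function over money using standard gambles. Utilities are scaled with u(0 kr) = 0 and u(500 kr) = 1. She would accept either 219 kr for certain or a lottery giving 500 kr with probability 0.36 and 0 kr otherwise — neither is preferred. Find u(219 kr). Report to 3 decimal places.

By the standard-gamble method, u(219 kr) is just the indifference probability on the best outcome: 0.36.

0.360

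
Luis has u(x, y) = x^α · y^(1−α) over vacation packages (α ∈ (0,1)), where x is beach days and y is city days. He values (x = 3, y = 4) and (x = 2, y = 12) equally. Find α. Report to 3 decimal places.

α ≈ 0.730

Indifference: 3^α · 4^(1−α) = 2^α · 12^(1−α).
Rearrange to (3/2)^α = (12/4)^(1−α) and take logs: α·0.405465 = (1−α)·1.098612.
So α/(1−α) = (1.098612)/(0.405465) = 2.709511, and α = 2.709511/3.709511 ≈ 0.730.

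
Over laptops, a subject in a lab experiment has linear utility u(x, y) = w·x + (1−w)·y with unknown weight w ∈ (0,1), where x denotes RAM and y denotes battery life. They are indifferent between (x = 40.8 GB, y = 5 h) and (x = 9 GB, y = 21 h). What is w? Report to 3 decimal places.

Indifference: w·40.8 + (1−w)·5 = w·9 + (1−w)·21.
w·(40.8−9) = (1−w)·(21−5), i.e. w·31.8 = (1−w)·16.
The marginal rate of substitution is 16/31.8, so w = 16/(31.8+16) = 0.335.

w = 0.335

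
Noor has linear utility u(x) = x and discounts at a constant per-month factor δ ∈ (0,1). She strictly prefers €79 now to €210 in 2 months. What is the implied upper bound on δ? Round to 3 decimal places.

The preference means 79 > δ^2·210.
Hence δ^2 < 79/210 = 0.37619, and x ↦ x^(1/2) is increasing on (0,∞).
δ < (79/210)^(1/2) ≈ 0.613.

δ < 0.613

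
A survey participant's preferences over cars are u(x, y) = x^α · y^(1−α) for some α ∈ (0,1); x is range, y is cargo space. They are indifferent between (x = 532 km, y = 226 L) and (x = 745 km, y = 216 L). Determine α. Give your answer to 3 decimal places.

α ≈ 0.118

The Cobb–Douglas utilities coincide, so 532^α·226^(1−α) = 745^α·216^(1−α).
Rearrange to (532/745)^α = (216/226)^(1−α) and take logs: α·-0.336741 = (1−α)·-0.045257.
Thus α·(-0.381998) = -0.045257, so α = -0.045257/-0.381998 ≈ 0.118.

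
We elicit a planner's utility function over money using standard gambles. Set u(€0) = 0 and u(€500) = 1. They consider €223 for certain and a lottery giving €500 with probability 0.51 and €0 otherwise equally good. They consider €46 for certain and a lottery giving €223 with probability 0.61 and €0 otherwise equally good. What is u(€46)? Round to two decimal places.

First, u(€223) = 0.51·u(€500) + 0.49·u(€0) = 0.51.
Chaining: u(€46) = 0.61·0.51 + 0.39·0.00 = 0.3111.

0.31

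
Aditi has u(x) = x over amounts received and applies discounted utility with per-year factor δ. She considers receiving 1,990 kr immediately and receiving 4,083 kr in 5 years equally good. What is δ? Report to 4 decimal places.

Indifference means u(1990) = δ^5 · u(4083), so δ^5 = u(1990)/u(4083).
With u(x) = x: δ^5 = 1990/4083 = 0.48739.
Taking the 5th root: δ = 0.48739^(1/5) ≈ 0.8661.

δ ≈ 0.8661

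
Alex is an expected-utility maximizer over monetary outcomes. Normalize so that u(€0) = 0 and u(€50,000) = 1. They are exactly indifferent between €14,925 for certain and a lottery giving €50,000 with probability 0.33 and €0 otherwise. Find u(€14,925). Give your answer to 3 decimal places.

u(€14,925) equals the lottery's expected utility: 0.33·1 + 0.67·0 = 0.33.

0.330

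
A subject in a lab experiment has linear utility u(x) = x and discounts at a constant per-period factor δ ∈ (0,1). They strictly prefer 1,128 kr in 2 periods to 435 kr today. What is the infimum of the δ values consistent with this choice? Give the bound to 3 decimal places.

δ > 0.621

Comparing present values: 435 < δ^2·1128.
Hence δ^2 > 435/1128 = 0.38564, and x ↦ x^(1/2) is increasing on (0,∞).
δ > 0.38564^(1/2) = 0.621.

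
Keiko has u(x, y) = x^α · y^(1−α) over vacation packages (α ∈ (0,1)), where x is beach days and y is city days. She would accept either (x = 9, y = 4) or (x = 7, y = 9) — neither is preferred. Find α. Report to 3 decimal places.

α ≈ 0.763

Set the two utilities equal: 9^α·4^(1−α) = 7^α·9^(1−α).
Taking logs: α·ln 9 + (1−α)·ln 4 = α·ln 7 + (1−α)·ln 9, i.e. α·0.251314 = (1−α)·0.810930.
So α/(1−α) = (0.810930)/(0.251314) = 3.226760, and α = 3.226760/4.226760 ≈ 0.763.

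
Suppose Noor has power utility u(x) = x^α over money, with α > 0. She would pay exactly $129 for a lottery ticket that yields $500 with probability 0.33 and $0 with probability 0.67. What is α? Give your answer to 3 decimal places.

EU(lottery) = 0.33·500^α + 0.67·0 = 0.33·500^α.
Setting u(129) equal to that: 129^α = 0.33·500^α ⇒ (129/500)^α = 0.33.
Take logs: α = ln 0.33 / ln(129/500) ≈ 0.81832.

α ≈ 0.818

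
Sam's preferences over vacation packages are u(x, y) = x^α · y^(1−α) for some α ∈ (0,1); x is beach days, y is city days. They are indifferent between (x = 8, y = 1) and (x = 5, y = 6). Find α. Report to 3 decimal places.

Set the two utilities equal: 8^α·1^(1−α) = 5^α·6^(1−α).
Taking logs: α·ln 8 + (1−α)·ln 1 = α·ln 5 + (1−α)·ln 6, i.e. α·0.470004 = (1−α)·1.791759.
Thus α·(2.261763) = 1.791759, so α = 1.791759/2.261763 ≈ 0.792.

α ≈ 0.792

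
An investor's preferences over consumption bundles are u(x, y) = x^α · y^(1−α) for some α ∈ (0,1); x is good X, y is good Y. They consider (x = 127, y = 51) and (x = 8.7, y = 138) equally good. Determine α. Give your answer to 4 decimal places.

Set the two utilities equal: 127^α·51^(1−α) = 8.7^α·138^(1−α).
Rearrange to (127/8.7)^α = (138/51)^(1−α) and take logs: α·2.6808641 = (1−α)·0.9954281.
Thus α·(3.6762922) = 0.9954281, so α = 0.9954281/3.6762922 ≈ 0.2708.

α ≈ 0.2708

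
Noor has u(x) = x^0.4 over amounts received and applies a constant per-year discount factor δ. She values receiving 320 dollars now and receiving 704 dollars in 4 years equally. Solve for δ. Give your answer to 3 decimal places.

Equating discounted utilities: u(320) = δ^4·u(704) ⇒ δ^4 = u(320)/u(704).
Since u(x) = x^0.4, δ^4 = (320/704)^0.4 = 0.45455^0.4 = 0.72951.
So δ = 0.72951^(1/4) ≈ 0.924.

δ ≈ 0.924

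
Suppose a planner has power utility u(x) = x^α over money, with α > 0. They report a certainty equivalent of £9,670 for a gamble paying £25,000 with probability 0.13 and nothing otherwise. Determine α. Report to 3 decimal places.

α ≈ 2.148

The lottery's expected utility is 0.13·u(25000) + 0.87·u(0) = 0.13·25000^α (since u(0) = 0 for α > 0).
Indifference: 9670^α = 0.13·25000^α, so (9670/25000)^α = 0.13.
Taking logs: α·ln(9670/25000) = ln(0.13), so α = -2.040221 / -0.949848 ≈ 2.148.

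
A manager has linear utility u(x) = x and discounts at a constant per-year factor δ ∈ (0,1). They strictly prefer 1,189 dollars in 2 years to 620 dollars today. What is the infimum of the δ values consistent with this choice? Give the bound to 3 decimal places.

Under u(x) = x this choice says 620 < δ^2·1189.
Dividing by 1189: δ^2 > 0.52145. Both sides are positive, so the square root keeps the direction.
δ > 0.52145^(1/2) = 0.722.

δ > 0.722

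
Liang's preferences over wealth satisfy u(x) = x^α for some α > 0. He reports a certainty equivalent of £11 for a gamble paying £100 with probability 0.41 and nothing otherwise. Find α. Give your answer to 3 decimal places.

α ≈ 0.404

The lottery's expected utility is 0.41·u(100) + 0.59·u(0) = 0.41·100^α (since u(0) = 0 for α > 0).
Setting u(11) equal to that: 11^α = 0.41·100^α ⇒ (11/100)^α = 0.41.
α = ln(0.41) / ln(11/100) = -0.891598/-2.207275 ≈ 0.404.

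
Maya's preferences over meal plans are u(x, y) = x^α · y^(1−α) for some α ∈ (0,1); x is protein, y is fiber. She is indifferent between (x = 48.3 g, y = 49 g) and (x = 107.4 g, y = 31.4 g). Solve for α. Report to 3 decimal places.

Indifference: 48.3^α · 49^(1−α) = 107.4^α · 31.4^(1−α).
(48.3/107.4)^α = (31.4/49)^(1−α); take logs: α·ln(48.3/107.4) = (1−α)·ln(31.4/49), i.e. α·-0.799129 = (1−α)·-0.445012.
Thus α·(-1.244141) = -0.445012, so α = -0.445012/-1.244141 ≈ 0.358.

α ≈ 0.358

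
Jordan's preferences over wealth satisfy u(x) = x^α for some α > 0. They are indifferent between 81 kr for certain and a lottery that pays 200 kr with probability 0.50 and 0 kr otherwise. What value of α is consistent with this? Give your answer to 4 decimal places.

α ≈ 0.7669

Since u(0) = 0, the lottery's EU is 0.50·200^α.
Equating: 81^α = 0.50·200^α, i.e. 0.4050^α = 0.50.
Taking logs: α·ln(81/200) = ln(0.50), so α = -0.6931472 / -0.9038682 ≈ 0.7669.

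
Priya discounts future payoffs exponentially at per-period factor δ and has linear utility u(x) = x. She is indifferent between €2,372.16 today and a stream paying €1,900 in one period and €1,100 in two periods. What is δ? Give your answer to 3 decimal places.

Present value of the stream is 1900·δ + 1100·δ². Indifference gives 1900δ + 1100δ² = 2372.16.
So 1100δ² + 1900δ − 2372.16 = 0.
By the quadratic formula (taking the positive root), δ = (−1900 + √14047504.00) / 2200 ≈ 0.840.

δ ≈ 0.840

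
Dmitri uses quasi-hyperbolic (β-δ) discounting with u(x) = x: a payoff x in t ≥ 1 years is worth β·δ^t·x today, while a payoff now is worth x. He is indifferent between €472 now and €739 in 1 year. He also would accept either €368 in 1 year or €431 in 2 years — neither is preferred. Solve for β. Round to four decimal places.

β ≈ 0.7480

Both payoffs in the second observation are in the future, so β drops out: δ^1·368 = δ^2·431 ⇒ δ = 368/431 = 0.85383.
Substituting δ into 472 = β·δ·739: β = 472/(630.979) ≈ 0.7480.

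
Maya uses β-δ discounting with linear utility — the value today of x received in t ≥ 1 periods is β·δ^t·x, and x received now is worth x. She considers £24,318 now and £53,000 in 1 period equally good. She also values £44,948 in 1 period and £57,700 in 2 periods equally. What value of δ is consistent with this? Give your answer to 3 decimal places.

δ ≈ 0.779

Both payoffs in the second observation are in the future, so β drops out: δ^1·44948 = δ^2·57700 ⇒ δ = 44948/57700 = 0.77899.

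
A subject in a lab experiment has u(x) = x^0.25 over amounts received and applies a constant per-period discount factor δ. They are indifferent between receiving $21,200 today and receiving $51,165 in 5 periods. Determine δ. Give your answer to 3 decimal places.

Equating discounted utilities: u(21200) = δ^5·u(51165) ⇒ δ^5 = u(21200)/u(51165).
With u(x) = x^0.25: δ^5 = 21200^0.25/51165^0.25 = (21200/51165)^0.25 = 0.80231.
Hence δ = (0.80231)^(1/5) = 0.95690.

δ ≈ 0.957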